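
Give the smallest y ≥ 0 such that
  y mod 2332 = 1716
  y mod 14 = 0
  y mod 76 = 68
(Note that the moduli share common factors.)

Combine the congruences pairwise.
gcd(2332, 14) = 2 and 2 | (0 − 1716), so the pair is consistent; merging gives y ≡ 15708 (mod 16324), where 16324 = lcm(2332, 14).
gcd(16324, 76) = 4 and 4 | (68 − 15708), so the pair is consistent; merging gives y ≡ 309540 (mod 310156), where 310156 = lcm(16324, 76).
The solution is unique modulo lcm(2332, 14, 76) = 310156.

309540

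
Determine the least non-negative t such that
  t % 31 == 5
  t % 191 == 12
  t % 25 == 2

From t ≡ 5 (mod 31) write t = 5 + 31s. Substituting into t ≡ 12 (mod 191) gives 31s ≡ 7 (mod 191), and since 31⁻¹ ≡ 37 (mod 191), s ≡ 68. Hence t ≡ 5 + 31·68 = 2113 (mod 5921).
From t ≡ 2113 (mod 5921) write t = 2113 + 5921s. Substituting into t ≡ 2 (mod 25) gives 5921s ≡ 14 (mod 25), and since 21⁻¹ ≡ 6 (mod 25), s ≡ 9. Hence t ≡ 2113 + 5921·9 = 55402 (mod 148025).

55402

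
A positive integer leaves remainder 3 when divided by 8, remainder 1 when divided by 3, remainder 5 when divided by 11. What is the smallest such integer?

115

The moduli are pairwise coprime; N = 8·3·11 = 264.
N/8 = 33; 33 ≡ 1 (mod 8), inverse 1.
N/3 = 88; 88 ≡ 1 (mod 3), inverse 1.
N/11 = 24; 24 ≡ 2 (mod 11); 2·6 ≡ 1, so inverse 6.
t ≡ 3·33·1 + 1·88·1 + 5·24·6 = 907.
907 mod 264 = 115.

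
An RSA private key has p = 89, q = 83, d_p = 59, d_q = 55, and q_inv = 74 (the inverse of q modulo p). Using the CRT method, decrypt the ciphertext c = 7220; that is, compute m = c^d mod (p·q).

3070

m₁ = c^(d_p) mod p: c ≡ 11 (mod 89), and 11^59 mod 89 = 44.
m₂ = c^(d_q) mod q: c ≡ 82 (mod 83), and 82^55 mod 83 = 82.
h = q_inv·(m₁ − m₂) mod p = 74·(44 − 82) mod 89 = 36.
m = m₂ + h·q = 82 + 36·83 = 3070.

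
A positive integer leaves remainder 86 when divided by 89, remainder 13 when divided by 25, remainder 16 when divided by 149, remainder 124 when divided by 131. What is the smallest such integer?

32929463

The moduli are pairwise coprime; N = 89·25·149·131 = 43429775.
N/89 = 487975; 487975 ≡ 77 (mod 89); 77·37 ≡ 1, so inverse 37.
N/25 = 1737191; 1737191 ≡ 16 (mod 25); 16·11 ≡ 1, so inverse 11.
N/149 = 291475; 291475 ≡ 31 (mod 149); 31·125 ≡ 1, so inverse 125.
N/131 = 331525; 331525 ≡ 95 (mod 131); 95·40 ≡ 1, so inverse 40.
k ≡ 86·487975·37 + 13·1737191·11 + 16·291475·125 + 124·331525·40 = 4028468763.
4028468763 mod 43429775 = 32929463.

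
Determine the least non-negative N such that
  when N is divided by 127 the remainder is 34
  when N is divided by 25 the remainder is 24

2574

Combine the congruences pairwise.
From N ≡ 34 (mod 127) write N = 34 + 127t. Substituting into N ≡ 24 (mod 25) gives 127t ≡ 15 (mod 25), and since 2⁻¹ ≡ 13 (mod 25), t ≡ 20. Hence N ≡ 34 + 127·20 = 2574 (mod 3175).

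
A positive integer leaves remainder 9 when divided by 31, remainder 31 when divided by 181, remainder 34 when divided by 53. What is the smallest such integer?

194968

The moduli are pairwise coprime; N = 31·181·53 = 297383.
N/31 = 9593; 9593 ≡ 14 (mod 31); 14·20 ≡ 1, so inverse 20.
N/181 = 1643; 1643 ≡ 14 (mod 181); 14·13 ≡ 1, so inverse 13.
N/53 = 5611; 5611 ≡ 46 (mod 53); 46·15 ≡ 1, so inverse 15.
k ≡ 9·9593·20 + 31·1643·13 + 34·5611·15 = 5250479.
5250479 mod 297383 = 194968.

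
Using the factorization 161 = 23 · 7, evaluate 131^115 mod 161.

Mod 23: 131 ≡ 16; by Fermat, exponent reduces to 115 mod 22 = 5; 16^5 ≡ 6 (mod 23).
Mod 7: 131 ≡ 5; by Fermat, exponent reduces to 115 mod 6 = 1; 5^1 ≡ 5 (mod 7).
Combine by CRT: x ≡ 6 (mod 23), x ≡ 5 (mod 7) ⇒ x ≡ 75 (mod 161).

75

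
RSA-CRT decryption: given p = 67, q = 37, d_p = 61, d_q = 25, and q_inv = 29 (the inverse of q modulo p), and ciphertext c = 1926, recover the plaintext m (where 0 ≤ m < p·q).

m₁ = c^(d_p) mod p: c ≡ 50 (mod 67), and 50^61 mod 67 = 48.
m₂ = c^(d_q) mod q: c ≡ 2 (mod 37), and 2^25 mod 37 = 20.
h = q_inv·(m₁ − m₂) mod p = 29·(48 − 20) mod 67 = 8.
m = m₂ + h·q = 20 + 8·37 = 316.

316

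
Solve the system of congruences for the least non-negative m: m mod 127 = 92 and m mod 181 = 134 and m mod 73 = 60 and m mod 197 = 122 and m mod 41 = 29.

The moduli are pairwise coprime; N = 127·181·73·197·41 = 13553617927.
N/127 = 106721401; 106721401 ≡ 126 (mod 127); 126·126 ≡ 1, so inverse 126.
N/181 = 74881867; 74881867 ≡ 176 (mod 181); 176·36 ≡ 1, so inverse 36.
N/73 = 185665999; 185665999 ≡ 62 (mod 73); 62·53 ≡ 1, so inverse 53.
N/197 = 68800091; 68800091 ≡ 8 (mod 197); 8·74 ≡ 1, so inverse 74.
N/41 = 330576047; 330576047 ≡ 17 (mod 41); 17·29 ≡ 1, so inverse 29.
m ≡ 92·106721401·126 + 134·74881867·36 + 60·185665999·53 + 122·68800091·74 + 29·330576047·29 = 3087904160695.
3087904160695 mod 13553617927 = 11232891266.

11232891266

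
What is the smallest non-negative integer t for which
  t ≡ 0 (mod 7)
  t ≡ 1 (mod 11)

56

From t ≡ 0 (mod 7) write t = 0 + 7s. Substituting into t ≡ 1 (mod 11) gives 7s ≡ 1 (mod 11), and since 7⁻¹ ≡ 8 (mod 11), s ≡ 8. Hence t ≡ 0 + 7·8 = 56 (mod 77).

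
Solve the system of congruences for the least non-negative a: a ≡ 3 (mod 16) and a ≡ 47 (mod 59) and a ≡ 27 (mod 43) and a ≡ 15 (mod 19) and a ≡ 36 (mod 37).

From a ≡ 3 (mod 16) write a = 3 + 16t. Substituting into a ≡ 47 (mod 59) gives 16t ≡ 44 (mod 59), and since 16⁻¹ ≡ 48 (mod 59), t ≡ 47. Hence a ≡ 3 + 16·47 = 755 (mod 944).
From a ≡ 755 (mod 944) write a = 755 + 944t. Substituting into a ≡ 27 (mod 43) gives 944t ≡ 3 (mod 43), and since 41⁻¹ ≡ 21 (mod 43), t ≡ 20. Hence a ≡ 755 + 944·20 = 19635 (mod 40592).
From a ≡ 19635 (mod 40592) write a = 19635 + 40592t. Substituting into a ≡ 15 (mod 19) gives 40592t ≡ 7 (mod 19), and since 8⁻¹ ≡ 12 (mod 19), t ≡ 8. Hence a ≡ 19635 + 40592·8 = 344371 (mod 771248).
From a ≡ 344371 (mod 771248) write a = 344371 + 771248t. Substituting into a ≡ 36 (mod 37) gives 771248t ≡ 24 (mod 37), and since 20⁻¹ ≡ 13 (mod 37), t ≡ 16. Hence a ≡ 344371 + 771248·16 = 12684339 (mod 28536176).

12684339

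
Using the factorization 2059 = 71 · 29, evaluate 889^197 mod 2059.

Mod 71: 889 ≡ 37; by Fermat, exponent reduces to 197 mod 70 = 57; 37^57 ≡ 37 (mod 71).
Mod 29: 889 ≡ 19; by Fermat, exponent reduces to 197 mod 28 = 1; 19^1 ≡ 19 (mod 29).
Combine by CRT: x ≡ 37 (mod 71), x ≡ 19 (mod 29) ⇒ x ≡ 889 (mod 2059).

889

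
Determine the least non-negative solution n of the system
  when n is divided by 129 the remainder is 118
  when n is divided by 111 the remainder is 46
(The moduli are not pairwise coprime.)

gcd(129, 111) = 3 and 3 | (46 − 118), so the pair is consistent; merging gives n ≡ 4375 (mod 4773), where 4773 = lcm(129, 111).
The solution is unique modulo lcm(129, 111) = 4773.

4375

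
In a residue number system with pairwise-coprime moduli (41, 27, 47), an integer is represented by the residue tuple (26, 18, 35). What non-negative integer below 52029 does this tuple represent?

33687

From x ≡ 26 (mod 41) write x = 26 + 41t. Substituting into x ≡ 18 (mod 27) gives 41t ≡ 19 (mod 27), and since 14⁻¹ ≡ 2 (mod 27), t ≡ 11. Hence x ≡ 26 + 41·11 = 477 (mod 1107).
From x ≡ 477 (mod 1107) write x = 477 + 1107t. Substituting into x ≡ 35 (mod 47) gives 1107t ≡ 28 (mod 47), and since 26⁻¹ ≡ 38 (mod 47), t ≡ 30. Hence x ≡ 477 + 1107·30 = 33687 (mod 52029).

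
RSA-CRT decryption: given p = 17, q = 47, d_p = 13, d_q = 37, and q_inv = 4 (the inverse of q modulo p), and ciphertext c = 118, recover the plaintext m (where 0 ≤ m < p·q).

747

m₁ = c^(d_p) mod p: c ≡ 16 (mod 17), and 16^13 mod 17 = 16.
m₂ = c^(d_q) mod q: c ≡ 24 (mod 47), and 24^37 mod 47 = 42.
h = q_inv·(m₁ − m₂) mod p = 4·(16 − 42) mod 17 = 15.
m = m₂ + h·q = 42 + 15·47 = 747.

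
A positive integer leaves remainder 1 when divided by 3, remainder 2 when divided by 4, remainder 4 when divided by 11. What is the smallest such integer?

70

The moduli are pairwise coprime; N = 3·4·11 = 132.
N/3 = 44; 44 ≡ 2 (mod 3); 2·2 ≡ 1, so inverse 2.
N/4 = 33; 33 ≡ 1 (mod 4), inverse 1.
N/11 = 12; 12 ≡ 1 (mod 11), inverse 1.
x ≡ 1·44·2 + 2·33·1 + 4·12·1 = 202.
202 mod 132 = 70.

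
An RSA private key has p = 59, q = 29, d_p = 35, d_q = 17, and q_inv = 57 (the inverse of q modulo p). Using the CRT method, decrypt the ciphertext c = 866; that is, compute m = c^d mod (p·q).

m₁ = c^(d_p) mod p: c ≡ 40 (mod 59), and 40^35 mod 59 = 11.
m₂ = c^(d_q) mod q: c ≡ 25 (mod 29), and 25^17 mod 29 = 23.
h = q_inv·(m₁ − m₂) mod p = 57·(11 − 23) mod 59 = 24.
m = m₂ + h·q = 23 + 24·29 = 719.

719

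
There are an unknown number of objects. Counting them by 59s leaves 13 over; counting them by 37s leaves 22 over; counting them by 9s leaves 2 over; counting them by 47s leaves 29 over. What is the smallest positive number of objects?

558389

The moduli are pairwise coprime; M = 59·37·9·47 = 923409.
M/59 = 15651; 15651 ≡ 16 (mod 59); 16·48 ≡ 1, so inverse 48.
M/37 = 24957; 24957 ≡ 19 (mod 37); 19·2 ≡ 1, so inverse 2.
M/9 = 102601; 102601 ≡ 1 (mod 9), inverse 1.
M/47 = 19647; 19647 ≡ 1 (mod 47), inverse 1.
N ≡ 13·15651·48 + 22·24957·2 + 2·102601·1 + 29·19647·1 = 11639297.
11639297 mod 923409 = 558389.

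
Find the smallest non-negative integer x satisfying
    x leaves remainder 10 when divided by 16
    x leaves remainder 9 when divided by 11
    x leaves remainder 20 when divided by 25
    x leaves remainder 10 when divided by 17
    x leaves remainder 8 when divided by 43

Combine the congruences pairwise.
From x ≡ 10 (mod 16) write x = 10 + 16t. Substituting into x ≡ 9 (mod 11) gives 16t ≡ 10 (mod 11), and since 5⁻¹ ≡ 9 (mod 11), t ≡ 2. Hence x ≡ 10 + 16·2 = 42 (mod 176).
From x ≡ 42 (mod 176) write x = 42 + 176t. Substituting into x ≡ 20 (mod 25) gives 176t ≡ 3 (mod 25), and since 1⁻¹ ≡ 1 (mod 25), t ≡ 3. Hence x ≡ 42 + 176·3 = 570 (mod 4400).
From x ≡ 570 (mod 4400) write x = 570 + 4400t. Substituting into x ≡ 10 (mod 17) gives 4400t ≡ 1 (mod 17), and since 14⁻¹ ≡ 11 (mod 17), t ≡ 11. Hence x ≡ 570 + 4400·11 = 48970 (mod 74800).
From x ≡ 48970 (mod 74800) write x = 48970 + 74800t. Substituting into x ≡ 8 (mod 43) gives 74800t ≡ 15 (mod 43), and since 23⁻¹ ≡ 15 (mod 43), t ≡ 10. Hence x ≡ 48970 + 74800·10 = 796970 (mod 3216400).

796970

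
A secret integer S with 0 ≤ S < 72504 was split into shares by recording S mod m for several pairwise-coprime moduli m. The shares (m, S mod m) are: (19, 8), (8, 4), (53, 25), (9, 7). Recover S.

18628

The moduli are pairwise coprime; N = 19·8·53·9 = 72504.
N/19 = 3816; 3816 ≡ 16 (mod 19); 16·6 ≡ 1, so inverse 6.
N/8 = 9063; 9063 ≡ 7 (mod 8); 7·7 ≡ 1, so inverse 7.
N/53 = 1368; 1368 ≡ 43 (mod 53); 43·37 ≡ 1, so inverse 37.
N/9 = 8056; 8056 ≡ 1 (mod 9), inverse 1.
S ≡ 8·3816·6 + 4·9063·7 + 25·1368·37 + 7·8056·1 = 1758724.
1758724 mod 72504 = 18628.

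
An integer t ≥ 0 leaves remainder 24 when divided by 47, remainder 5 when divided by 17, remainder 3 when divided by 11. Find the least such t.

The moduli are pairwise coprime; N = 47·17·11 = 8789.
N/47 = 187; 187 ≡ 46 (mod 47); 46·46 ≡ 1, so inverse 46.
N/17 = 517; 517 ≡ 7 (mod 17); 7·5 ≡ 1, so inverse 5.
N/11 = 799; 799 ≡ 7 (mod 11); 7·8 ≡ 1, so inverse 8.
t ≡ 24·187·46 + 5·517·5 + 3·799·8 = 238549.
238549 mod 8789 = 1246.

1246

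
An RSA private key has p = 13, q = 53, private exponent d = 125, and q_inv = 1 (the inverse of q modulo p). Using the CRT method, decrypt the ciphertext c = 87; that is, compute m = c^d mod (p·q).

510

d_p = d mod (p−1) = 125 mod 12 = 5; d_q = d mod (q−1) = 21.
m₁ = c^(d_p) mod p: c ≡ 9 (mod 13), and 9^5 mod 13 = 3.
m₂ = c^(d_q) mod q: c ≡ 34 (mod 53), and 34^21 mod 53 = 33.
h = q_inv·(m₁ − m₂) mod p = 1·(3 − 33) mod 13 = 9.
m = m₂ + h·q = 33 + 9·53 = 510.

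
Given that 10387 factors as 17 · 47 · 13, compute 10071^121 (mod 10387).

Mod 17: 10071 ≡ 7; by Fermat, exponent reduces to 121 mod 16 = 9; 7^9 ≡ 10 (mod 17).
Mod 47: 10071 ≡ 13; by Fermat, exponent reduces to 121 mod 46 = 29; 13^29 ≡ 44 (mod 47).
Mod 13: 10071 ≡ 9; by Fermat, exponent reduces to 121 mod 12 = 1; 9^1 ≡ 9 (mod 13).
Combine by CRT: x ≡ 10 (mod 17), x ≡ 44 (mod 47), x ≡ 9 (mod 13) ⇒ x ≡ 4039 (mod 10387).

4039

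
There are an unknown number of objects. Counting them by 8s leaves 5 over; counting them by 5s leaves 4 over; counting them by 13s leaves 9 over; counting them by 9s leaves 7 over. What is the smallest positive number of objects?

2869

From N ≡ 5 (mod 8) write N = 5 + 8t. Substituting into N ≡ 4 (mod 5) gives 8t ≡ 4 (mod 5), and since 3⁻¹ ≡ 2 (mod 5), t ≡ 3. Hence N ≡ 5 + 8·3 = 29 (mod 40).
From N ≡ 29 (mod 40) write N = 29 + 40t. Substituting into N ≡ 9 (mod 13) gives 40t ≡ 6 (mod 13), and since 1⁻¹ ≡ 1 (mod 13), t ≡ 6. Hence N ≡ 29 + 40·6 = 269 (mod 520).
From N ≡ 269 (mod 520) write N = 269 + 520t. Substituting into N ≡ 7 (mod 9) gives 520t ≡ 8 (mod 9), and since 7⁻¹ ≡ 4 (mod 9), t ≡ 5. Hence N ≡ 269 + 520·5 = 2869 (mod 4680).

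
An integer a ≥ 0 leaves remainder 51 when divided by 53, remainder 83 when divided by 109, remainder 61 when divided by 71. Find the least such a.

283919

The moduli are pairwise coprime; N = 53·109·71 = 410167.
N/53 = 7739; 7739 ≡ 1 (mod 53), inverse 1.
N/109 = 3763; 3763 ≡ 57 (mod 109); 57·44 ≡ 1, so inverse 44.
N/71 = 5777; 5777 ≡ 26 (mod 71); 26·41 ≡ 1, so inverse 41.
a ≡ 51·7739·1 + 83·3763·44 + 61·5777·41 = 28585442.
28585442 mod 410167 = 283919.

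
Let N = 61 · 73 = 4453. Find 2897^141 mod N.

3501

Mod 61: 2897 ≡ 30; by Fermat, exponent reduces to 141 mod 60 = 21; 30^21 ≡ 24 (mod 61).
Mod 73: 2897 ≡ 50; by Fermat, exponent reduces to 141 mod 72 = 69; 50^69 ≡ 70 (mod 73).
Combine by CRT: x ≡ 24 (mod 61), x ≡ 70 (mod 73) ⇒ x ≡ 3501 (mod 4453).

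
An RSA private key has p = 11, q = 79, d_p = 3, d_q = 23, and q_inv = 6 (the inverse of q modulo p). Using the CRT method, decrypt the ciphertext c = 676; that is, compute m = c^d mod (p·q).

m₁ = c^(d_p) mod p: c ≡ 5 (mod 11), and 5^3 mod 11 = 4.
m₂ = c^(d_q) mod q: c ≡ 44 (mod 79), and 44^23 mod 79 = 19.
h = q_inv·(m₁ − m₂) mod p = 6·(4 − 19) mod 11 = 9.
m = m₂ + h·q = 19 + 9·79 = 730.

730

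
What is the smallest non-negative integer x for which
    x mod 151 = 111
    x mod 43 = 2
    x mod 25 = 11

136011

The moduli are pairwise coprime; N = 151·43·25 = 162325.
N/151 = 1075; 1075 ≡ 18 (mod 151); 18·42 ≡ 1, so inverse 42.
N/43 = 3775; 3775 ≡ 34 (mod 43); 34·19 ≡ 1, so inverse 19.
N/25 = 6493; 6493 ≡ 18 (mod 25); 18·7 ≡ 1, so inverse 7.
x ≡ 111·1075·42 + 2·3775·19 + 11·6493·7 = 5655061.
5655061 mod 162325 = 136011.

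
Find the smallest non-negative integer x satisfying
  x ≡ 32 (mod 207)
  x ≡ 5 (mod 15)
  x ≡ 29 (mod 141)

Combine the congruences pairwise.
gcd(207, 15) = 3 and 3 | (5 − 32), so the pair is consistent; merging gives x ≡ 860 (mod 1035), where 1035 = lcm(207, 15).
gcd(1035, 141) = 3 and 3 | (29 − 860), so the pair is consistent; merging gives x ≡ 16385 (mod 48645), where 48645 = lcm(1035, 141).
The solution is unique modulo lcm(207, 15, 141) = 48645.

16385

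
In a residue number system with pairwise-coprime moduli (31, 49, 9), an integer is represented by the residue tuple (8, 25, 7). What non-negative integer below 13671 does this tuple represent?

907

The moduli are pairwise coprime; N = 31·49·9 = 13671.
N/31 = 441; 441 ≡ 7 (mod 31); 7·9 ≡ 1, so inverse 9.
N/49 = 279; 279 ≡ 34 (mod 49); 34·13 ≡ 1, so inverse 13.
N/9 = 1519; 1519 ≡ 7 (mod 9); 7·4 ≡ 1, so inverse 4.
x ≡ 8·441·9 + 25·279·13 + 7·1519·4 = 164959.
164959 mod 13671 = 907.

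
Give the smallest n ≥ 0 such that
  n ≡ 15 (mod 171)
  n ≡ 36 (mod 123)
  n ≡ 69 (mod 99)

63627

Combine the congruences pairwise.
gcd(171, 123) = 3 and 3 | (36 − 15), so the pair is consistent; merging gives n ≡ 528 (mod 7011), where 7011 = lcm(171, 123).
gcd(7011, 99) = 9 and 9 | (69 − 528), so the pair is consistent; merging gives n ≡ 63627 (mod 77121), where 77121 = lcm(7011, 99).
The solution is unique modulo lcm(171, 123, 99) = 77121.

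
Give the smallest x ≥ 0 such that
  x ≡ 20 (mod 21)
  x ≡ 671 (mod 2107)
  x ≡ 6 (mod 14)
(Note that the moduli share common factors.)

6992

Combine the congruences pairwise.
gcd(21, 2107) = 7 and 7 | (671 − 20), so the pair is consistent; merging gives x ≡ 671 (mod 6321), where 6321 = lcm(21, 2107).
gcd(6321, 14) = 7 and 7 | (6 − 671), so the pair is consistent; merging gives x ≡ 6992 (mod 12642), where 12642 = lcm(6321, 14).
The solution is unique modulo lcm(21, 2107, 14) = 12642.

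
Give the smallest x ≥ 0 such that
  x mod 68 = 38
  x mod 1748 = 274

gcd(68, 1748) = 4 and 4 | (274 − 38), so the pair is consistent; merging gives x ≡ 9014 (mod 29716), where 29716 = lcm(68, 1748).
The solution is unique modulo lcm(68, 1748) = 29716.

9014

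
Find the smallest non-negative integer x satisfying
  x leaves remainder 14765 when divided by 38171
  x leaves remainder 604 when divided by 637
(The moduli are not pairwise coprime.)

Combine the congruences pairwise.
gcd(38171, 637) = 49 and 49 | (604 − 14765), so the pair is consistent; merging gives x ≡ 129278 (mod 496223), where 496223 = lcm(38171, 637).
The solution is unique modulo lcm(38171, 637) = 496223.

129278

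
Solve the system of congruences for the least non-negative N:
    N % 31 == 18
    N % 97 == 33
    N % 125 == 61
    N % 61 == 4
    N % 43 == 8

844275811

The moduli are pairwise coprime; M = 31·97·125·61·43 = 985920125.
M/31 = 31803875; 31803875 ≡ 14 (mod 31); 14·20 ≡ 1, so inverse 20.
M/97 = 10164125; 10164125 ≡ 77 (mod 97); 77·63 ≡ 1, so inverse 63.
M/125 = 7887361; 7887361 ≡ 111 (mod 125); 111·116 ≡ 1, so inverse 116.
M/61 = 16162625; 16162625 ≡ 4 (mod 61); 4·46 ≡ 1, so inverse 46.
M/43 = 22928375; 22928375 ≡ 1 (mod 43), inverse 1.
N ≡ 18·31803875·20 + 33·10164125·63 + 61·7887361·116 + 4·16162625·46 + 8·22928375·1 = 91548927311.
91548927311 mod 985920125 = 844275811.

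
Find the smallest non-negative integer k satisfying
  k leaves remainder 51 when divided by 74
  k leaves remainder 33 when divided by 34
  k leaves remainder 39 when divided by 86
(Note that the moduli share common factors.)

28763

gcd(74, 34) = 2 and 2 | (33 − 51), so the pair is consistent; merging gives k ≡ 1087 (mod 1258), where 1258 = lcm(74, 34).
gcd(1258, 86) = 2 and 2 | (39 − 1087), so the pair is consistent; merging gives k ≡ 28763 (mod 54094), where 54094 = lcm(1258, 86).
The solution is unique modulo lcm(74, 34, 86) = 54094.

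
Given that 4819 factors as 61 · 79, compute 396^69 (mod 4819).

4425

Mod 61: 396 ≡ 30; by Fermat, exponent reduces to 69 mod 60 = 9; 30^9 ≡ 33 (mod 61).
Mod 79: 396 ≡ 1; 1^69 ≡ 1 (mod 79).
Combine by CRT: x ≡ 33 (mod 61), x ≡ 1 (mod 79) ⇒ x ≡ 4425 (mod 4819).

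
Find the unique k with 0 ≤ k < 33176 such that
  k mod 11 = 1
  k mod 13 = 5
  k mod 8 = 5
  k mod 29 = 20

From k ≡ 1 (mod 11) write k = 1 + 11t. Substituting into k ≡ 5 (mod 13) gives 11t ≡ 4 (mod 13), and since 11⁻¹ ≡ 6 (mod 13), t ≡ 11. Hence k ≡ 1 + 11·11 = 122 (mod 143).
From k ≡ 122 (mod 143) write k = 122 + 143t. Substituting into k ≡ 5 (mod 8) gives 143t ≡ 3 (mod 8), and since 7⁻¹ ≡ 7 (mod 8), t ≡ 5. Hence k ≡ 122 + 143·5 = 837 (mod 1144).
From k ≡ 837 (mod 1144) write k = 837 + 1144t. Substituting into k ≡ 20 (mod 29) gives 1144t ≡ 24 (mod 29), and since 13⁻¹ ≡ 9 (mod 29), t ≡ 13. Hence k ≡ 837 + 1144·13 = 15709 (mod 33176).

15709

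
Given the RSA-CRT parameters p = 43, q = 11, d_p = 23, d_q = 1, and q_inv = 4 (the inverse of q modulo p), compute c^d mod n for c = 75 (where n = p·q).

m₁ = c^(d_p) mod p: c ≡ 32 (mod 43), and 32^23 mod 43 = 8.
m₂ = c^(d_q) mod q: c ≡ 9 (mod 11), and 9^1 mod 11 = 9.
h = q_inv·(m₁ − m₂) mod p = 4·(8 − 9) mod 43 = 39.
m = m₂ + h·q = 9 + 39·11 = 438.

438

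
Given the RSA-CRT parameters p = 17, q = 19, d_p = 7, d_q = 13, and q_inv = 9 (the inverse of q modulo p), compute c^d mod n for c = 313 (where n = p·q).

63

m₁ = c^(d_p) mod p: c ≡ 7 (mod 17), and 7^7 mod 17 = 12.
m₂ = c^(d_q) mod q: c ≡ 9 (mod 19), and 9^13 mod 19 = 6.
h = q_inv·(m₁ − m₂) mod p = 9·(12 − 6) mod 17 = 3.
m = m₂ + h·q = 6 + 3·19 = 63.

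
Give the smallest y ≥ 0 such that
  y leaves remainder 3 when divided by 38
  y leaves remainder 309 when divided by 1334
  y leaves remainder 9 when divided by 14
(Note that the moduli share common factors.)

12315

Combine the congruences pairwise.
gcd(38, 1334) = 2 and 2 | (309 − 3), so the pair is consistent; merging gives y ≡ 12315 (mod 25346), where 25346 = lcm(38, 1334).
gcd(25346, 14) = 2 and 2 | (9 − 12315), so the pair is consistent; merging gives y ≡ 12315 (mod 177422), where 177422 = lcm(25346, 14).
The solution is unique modulo lcm(38, 1334, 14) = 177422.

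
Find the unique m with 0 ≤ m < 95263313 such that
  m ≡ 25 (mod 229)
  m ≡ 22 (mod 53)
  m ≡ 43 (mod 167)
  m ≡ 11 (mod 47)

39246045

The moduli are pairwise coprime; N = 229·53·167·47 = 95263313.
N/229 = 415997; 415997 ≡ 133 (mod 229); 133·31 ≡ 1, so inverse 31.
N/53 = 1797421; 1797421 ≡ 32 (mod 53); 32·5 ≡ 1, so inverse 5.
N/167 = 570439; 570439 ≡ 134 (mod 167); 134·86 ≡ 1, so inverse 86.
N/47 = 2026879; 2026879 ≡ 4 (mod 47); 4·12 ≡ 1, so inverse 12.
m ≡ 25·415997·31 + 22·1797421·5 + 43·570439·86 + 11·2026879·12 = 2897145435.
2897145435 mod 95263313 = 39246045.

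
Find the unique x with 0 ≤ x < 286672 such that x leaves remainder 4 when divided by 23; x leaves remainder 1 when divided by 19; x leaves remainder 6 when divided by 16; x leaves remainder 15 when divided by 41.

160038

Combine the congruences pairwise.
From x ≡ 4 (mod 23) write x = 4 + 23t. Substituting into x ≡ 1 (mod 19) gives 23t ≡ 16 (mod 19), and since 4⁻¹ ≡ 5 (mod 19), t ≡ 4. Hence x ≡ 4 + 23·4 = 96 (mod 437).
From x ≡ 96 (mod 437) write x = 96 + 437t. Substituting into x ≡ 6 (mod 16) gives 437t ≡ 6 (mod 16), and since 5⁻¹ ≡ 13 (mod 16), t ≡ 14. Hence x ≡ 96 + 437·14 = 6214 (mod 6992).
From x ≡ 6214 (mod 6992) write x = 6214 + 6992t. Substituting into x ≡ 15 (mod 41) gives 6992t ≡ 33 (mod 41), and since 22⁻¹ ≡ 28 (mod 41), t ≡ 22. Hence x ≡ 6214 + 6992·22 = 160038 (mod 286672).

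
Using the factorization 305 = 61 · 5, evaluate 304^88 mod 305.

Mod 61: 304 ≡ 60; by Fermat, exponent reduces to 88 mod 60 = 28; 60^28 ≡ 1 (mod 61).
Mod 5: 304 ≡ 4; since 4 | 88, by Fermat 4^88 ≡ 1 (mod 5).
Combine by CRT: x ≡ 1 (mod 61), x ≡ 1 (mod 5) ⇒ x ≡ 1 (mod 305).

1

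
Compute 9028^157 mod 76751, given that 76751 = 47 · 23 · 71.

14861

Mod 47: 9028 ≡ 4; by Fermat, exponent reduces to 157 mod 46 = 19; 4^19 ≡ 9 (mod 47).
Mod 23: 9028 ≡ 12; by Fermat, exponent reduces to 157 mod 22 = 3; 12^3 ≡ 3 (mod 23).
Mod 71: 9028 ≡ 11; by Fermat, exponent reduces to 157 mod 70 = 17; 11^17 ≡ 22 (mod 71).
Combine by CRT: x ≡ 9 (mod 47), x ≡ 3 (mod 23), x ≡ 22 (mod 71) ⇒ x ≡ 14861 (mod 76751).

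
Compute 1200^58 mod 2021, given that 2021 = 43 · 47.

747

Mod 43: 1200 ≡ 39; by Fermat, exponent reduces to 58 mod 42 = 16; 39^16 ≡ 16 (mod 43).
Mod 47: 1200 ≡ 25; by Fermat, exponent reduces to 58 mod 46 = 12; 25^12 ≡ 42 (mod 47).
Combine by CRT: x ≡ 16 (mod 43), x ≡ 42 (mod 47) ⇒ x ≡ 747 (mod 2021).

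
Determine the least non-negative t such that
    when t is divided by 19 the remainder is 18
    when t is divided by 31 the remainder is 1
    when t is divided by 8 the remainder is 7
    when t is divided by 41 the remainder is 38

144399

Combine the congruences pairwise.
From t ≡ 18 (mod 19) write t = 18 + 19s. Substituting into t ≡ 1 (mod 31) gives 19s ≡ 14 (mod 31), and since 19⁻¹ ≡ 18 (mod 31), s ≡ 4. Hence t ≡ 18 + 19·4 = 94 (mod 589).
From t ≡ 94 (mod 589) write t = 94 + 589s. Substituting into t ≡ 7 (mod 8) gives 589s ≡ 1 (mod 8), and since 5⁻¹ ≡ 5 (mod 8), s ≡ 5. Hence t ≡ 94 + 589·5 = 3039 (mod 4712).
From t ≡ 3039 (mod 4712) write t = 3039 + 4712s. Substituting into t ≡ 38 (mod 41) gives 4712s ≡ 33 (mod 41), and since 38⁻¹ ≡ 27 (mod 41), s ≡ 30. Hence t ≡ 3039 + 4712·30 = 144399 (mod 193192).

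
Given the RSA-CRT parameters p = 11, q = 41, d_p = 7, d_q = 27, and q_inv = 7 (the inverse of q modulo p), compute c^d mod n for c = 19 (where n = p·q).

134

m₁ = c^(d_p) mod p: c ≡ 8 (mod 11), and 8^7 mod 11 = 2.
m₂ = c^(d_q) mod q: c ≡ 19 (mod 41), and 19^27 mod 41 = 11.
h = q_inv·(m₁ − m₂) mod p = 7·(2 − 11) mod 11 = 3.
m = m₂ + h·q = 11 + 3·41 = 134.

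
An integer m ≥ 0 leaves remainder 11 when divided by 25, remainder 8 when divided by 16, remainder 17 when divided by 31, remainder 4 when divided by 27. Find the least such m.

The moduli are pairwise coprime; N = 25·16·31·27 = 334800.
N/25 = 13392; 13392 ≡ 17 (mod 25); 17·3 ≡ 1, so inverse 3.
N/16 = 20925; 20925 ≡ 13 (mod 16); 13·5 ≡ 1, so inverse 5.
N/31 = 10800; 10800 ≡ 12 (mod 31); 12·13 ≡ 1, so inverse 13.
N/27 = 12400; 12400 ≡ 7 (mod 27); 7·4 ≡ 1, so inverse 4.
m ≡ 11·13392·3 + 8·20925·5 + 17·10800·13 + 4·12400·4 = 3864136.
3864136 mod 334800 = 181336.

181336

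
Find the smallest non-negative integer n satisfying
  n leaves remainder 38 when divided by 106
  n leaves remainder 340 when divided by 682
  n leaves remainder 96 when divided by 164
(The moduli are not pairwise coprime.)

1103816

gcd(106, 682) = 2 and 2 | (340 − 38), so the pair is consistent; merging gives n ≡ 19436 (mod 36146), where 36146 = lcm(106, 682).
gcd(36146, 164) = 2 and 2 | (96 − 19436), so the pair is consistent; merging gives n ≡ 1103816 (mod 2963972), where 2963972 = lcm(36146, 164).
The solution is unique modulo lcm(106, 682, 164) = 2963972.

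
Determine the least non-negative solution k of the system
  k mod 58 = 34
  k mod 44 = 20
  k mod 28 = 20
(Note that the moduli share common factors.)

1252

gcd(58, 44) = 2 and 2 | (20 − 34), so the pair is consistent; merging gives k ≡ 1252 (mod 1276), where 1276 = lcm(58, 44).
gcd(1276, 28) = 4 and 4 | (20 − 1252), so the pair is consistent; merging gives k ≡ 1252 (mod 8932), where 8932 = lcm(1276, 28).
The solution is unique modulo lcm(58, 44, 28) = 8932.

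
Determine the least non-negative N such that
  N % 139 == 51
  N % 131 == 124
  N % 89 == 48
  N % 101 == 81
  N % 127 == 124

17827261015

The moduli are pairwise coprime; M = 139·131·89·101·127 = 20787449027.
M/139 = 149549993; 149549993 ≡ 32 (mod 139); 32·126 ≡ 1, so inverse 126.
M/131 = 158682817; 158682817 ≡ 28 (mod 131); 28·117 ≡ 1, so inverse 117.
M/89 = 233566843; 233566843 ≡ 49 (mod 89); 49·20 ≡ 1, so inverse 20.
M/101 = 205816327; 205816327 ≡ 42 (mod 101); 42·89 ≡ 1, so inverse 89.
M/127 = 163680701; 163680701 ≡ 53 (mod 127); 53·12 ≡ 1, so inverse 12.
N ≡ 51·149549993·126 + 124·158682817·117 + 48·233566843·20 + 81·205816327·89 + 124·163680701·12 = 5214689517765.
5214689517765 mod 20787449027 = 17827261015.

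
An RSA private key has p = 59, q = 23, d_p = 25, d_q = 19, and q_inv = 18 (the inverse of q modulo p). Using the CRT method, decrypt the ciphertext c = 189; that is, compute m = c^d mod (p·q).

743

m₁ = c^(d_p) mod p: c ≡ 12 (mod 59), and 12^25 mod 59 = 35.
m₂ = c^(d_q) mod q: c ≡ 5 (mod 23), and 5^19 mod 23 = 7.
h = q_inv·(m₁ − m₂) mod p = 18·(35 − 7) mod 59 = 32.
m = m₂ + h·q = 7 + 32·23 = 743.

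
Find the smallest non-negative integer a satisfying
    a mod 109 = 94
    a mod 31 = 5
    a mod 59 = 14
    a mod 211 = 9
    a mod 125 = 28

The moduli are pairwise coprime; N = 109·31·59·211·125 = 5258146375.
N/109 = 48239875; 48239875 ≡ 72 (mod 109); 72·53 ≡ 1, so inverse 53.
N/31 = 169617625; 169617625 ≡ 9 (mod 31); 9·7 ≡ 1, so inverse 7.
N/59 = 89121125; 89121125 ≡ 32 (mod 59); 32·24 ≡ 1, so inverse 24.
N/211 = 24920125; 24920125 ≡ 181 (mod 211); 181·7 ≡ 1, so inverse 7.
N/125 = 42065171; 42065171 ≡ 46 (mod 125); 46·106 ≡ 1, so inverse 106.
a ≡ 94·48239875·53 + 5·169617625·7 + 14·89121125·24 + 9·24920125·7 + 28·42065171·106 = 402631767528.
402631767528 mod 5258146375 = 3012643028.

3012643028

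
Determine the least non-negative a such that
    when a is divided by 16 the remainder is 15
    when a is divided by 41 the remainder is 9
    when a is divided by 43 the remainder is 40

The moduli are pairwise coprime; N = 16·41·43 = 28208.
N/16 = 1763; 1763 ≡ 3 (mod 16); 3·11 ≡ 1, so inverse 11.
N/41 = 688; 688 ≡ 32 (mod 41); 32·9 ≡ 1, so inverse 9.
N/43 = 656; 656 ≡ 11 (mod 43); 11·4 ≡ 1, so inverse 4.
a ≡ 15·1763·11 + 9·688·9 + 40·656·4 = 451583.
451583 mod 28208 = 255.

255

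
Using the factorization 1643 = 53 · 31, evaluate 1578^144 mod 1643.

95

Mod 53: 1578 ≡ 41; by Fermat, exponent reduces to 144 mod 52 = 40; 41^40 ≡ 42 (mod 53).
Mod 31: 1578 ≡ 28; by Fermat, exponent reduces to 144 mod 30 = 24; 28^24 ≡ 2 (mod 31).
Combine by CRT: x ≡ 42 (mod 53), x ≡ 2 (mod 31) ⇒ x ≡ 95 (mod 1643).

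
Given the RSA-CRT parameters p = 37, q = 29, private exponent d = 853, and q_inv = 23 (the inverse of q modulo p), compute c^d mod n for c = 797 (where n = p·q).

89

d_p = d mod (p−1) = 853 mod 36 = 25; d_q = d mod (q−1) = 13.
m₁ = c^(d_p) mod p: c ≡ 20 (mod 37), and 20^25 mod 37 = 15.
m₂ = c^(d_q) mod q: c ≡ 14 (mod 29), and 14^13 mod 29 = 2.
h = q_inv·(m₁ − m₂) mod p = 23·(15 − 2) mod 37 = 3.
m = m₂ + h·q = 2 + 3·29 = 89.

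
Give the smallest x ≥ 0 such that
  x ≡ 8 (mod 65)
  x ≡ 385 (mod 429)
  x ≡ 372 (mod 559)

gcd(65, 429) = 13 and 13 | (385 − 8), so the pair is consistent; merging gives x ≡ 1243 (mod 2145), where 2145 = lcm(65, 429).
gcd(2145, 559) = 13 and 13 | (372 − 1243), so the pair is consistent; merging gives x ≡ 61303 (mod 92235), where 92235 = lcm(2145, 559).
The solution is unique modulo lcm(65, 429, 559) = 92235.

61303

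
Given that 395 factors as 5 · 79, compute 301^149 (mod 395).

Mod 5: 301 ≡ 1; by Fermat, exponent reduces to 149 mod 4 = 1; 1^1 ≡ 1 (mod 5).
Mod 79: 301 ≡ 64; by Fermat, exponent reduces to 149 mod 78 = 71; 64^71 ≡ 10 (mod 79).
Combine by CRT: x ≡ 1 (mod 5), x ≡ 10 (mod 79) ⇒ x ≡ 326 (mod 395).

326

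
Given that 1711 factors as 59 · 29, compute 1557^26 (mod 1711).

894

Mod 59: 1557 ≡ 23; 23^26 ≡ 9 (mod 59).
Mod 29: 1557 ≡ 20; 20^26 ≡ 24 (mod 29).
Combine by CRT: x ≡ 9 (mod 59), x ≡ 24 (mod 29) ⇒ x ≡ 894 (mod 1711).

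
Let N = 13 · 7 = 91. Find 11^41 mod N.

72

Mod 13: 11 ≡ 11; by Fermat, exponent reduces to 41 mod 12 = 5; 11^5 ≡ 7 (mod 13).
Mod 7: 11 ≡ 4; by Fermat, exponent reduces to 41 mod 6 = 5; 4^5 ≡ 2 (mod 7).
Combine by CRT: x ≡ 7 (mod 13), x ≡ 2 (mod 7) ⇒ x ≡ 72 (mod 91).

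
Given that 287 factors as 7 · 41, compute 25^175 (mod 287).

81

Mod 7: 25 ≡ 4; by Fermat, exponent reduces to 175 mod 6 = 1; 4^1 ≡ 4 (mod 7).
Mod 41: 25 ≡ 25; by Fermat, exponent reduces to 175 mod 40 = 15; 25^15 ≡ 40 (mod 41).
Combine by CRT: x ≡ 4 (mod 7), x ≡ 40 (mod 41) ⇒ x ≡ 81 (mod 287).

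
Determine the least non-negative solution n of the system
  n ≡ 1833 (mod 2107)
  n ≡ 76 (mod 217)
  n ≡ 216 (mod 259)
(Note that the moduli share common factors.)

1744322

gcd(2107, 217) = 7 and 7 | (76 − 1833), so the pair is consistent; merging gives n ≡ 46080 (mod 65317), where 65317 = lcm(2107, 217).
gcd(65317, 259) = 7 and 7 | (216 − 46080), so the pair is consistent; merging gives n ≡ 1744322 (mod 2416729), where 2416729 = lcm(65317, 259).
The solution is unique modulo lcm(2107, 217, 259) = 2416729.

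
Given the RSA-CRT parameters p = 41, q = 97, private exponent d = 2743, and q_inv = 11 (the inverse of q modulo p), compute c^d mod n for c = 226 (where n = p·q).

2414

d_p = d mod (p−1) = 2743 mod 40 = 23; d_q = d mod (q−1) = 55.
m₁ = c^(d_p) mod p: c ≡ 21 (mod 41), and 21^23 mod 41 = 36.
m₂ = c^(d_q) mod q: c ≡ 32 (mod 97), and 32^55 mod 97 = 86.
h = q_inv·(m₁ − m₂) mod p = 11·(36 − 86) mod 41 = 24.
m = m₂ + h·q = 86 + 24·97 = 2414.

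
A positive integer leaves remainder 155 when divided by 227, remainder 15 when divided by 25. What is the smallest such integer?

From a ≡ 155 (mod 227) write a = 155 + 227t. Substituting into a ≡ 15 (mod 25) gives 227t ≡ 10 (mod 25), and since 2⁻¹ ≡ 13 (mod 25), t ≡ 5. Hence a ≡ 155 + 227·5 = 1290 (mod 5675).

1290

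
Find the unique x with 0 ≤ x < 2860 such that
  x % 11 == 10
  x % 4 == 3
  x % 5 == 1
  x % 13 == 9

From x ≡ 10 (mod 11) write x = 10 + 11t. Substituting into x ≡ 3 (mod 4) gives 11t ≡ 1 (mod 4), and since 3⁻¹ ≡ 3 (mod 4), t ≡ 3. Hence x ≡ 10 + 11·3 = 43 (mod 44).
From x ≡ 43 (mod 44) write x = 43 + 44t. Substituting into x ≡ 1 (mod 5) gives 44t ≡ 3 (mod 5), and since 4⁻¹ ≡ 4 (mod 5), t ≡ 2. Hence x ≡ 43 + 44·2 = 131 (mod 220).
From x ≡ 131 (mod 220) write x = 131 + 220t. Substituting into x ≡ 9 (mod 13) gives 220t ≡ 8 (mod 13), and since 12⁻¹ ≡ 12 (mod 13), t ≡ 5. Hence x ≡ 131 + 220·5 = 1231 (mod 2860).

1231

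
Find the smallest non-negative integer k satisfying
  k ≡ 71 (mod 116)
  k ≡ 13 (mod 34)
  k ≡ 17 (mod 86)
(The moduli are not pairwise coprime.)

gcd(116, 34) = 2 and 2 | (13 − 71), so the pair is consistent; merging gives k ≡ 999 (mod 1972), where 1972 = lcm(116, 34).
gcd(1972, 86) = 2 and 2 | (17 − 999), so the pair is consistent; merging gives k ≡ 12831 (mod 84796), where 84796 = lcm(1972, 86).
The solution is unique modulo lcm(116, 34, 86) = 84796.

12831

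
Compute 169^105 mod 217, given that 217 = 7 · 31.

1

Mod 7: 169 ≡ 1; by Fermat, exponent reduces to 105 mod 6 = 3; 1^3 ≡ 1 (mod 7).
Mod 31: 169 ≡ 14; by Fermat, exponent reduces to 105 mod 30 = 15; 14^15 ≡ 1 (mod 31).
Combine by CRT: x ≡ 1 (mod 7), x ≡ 1 (mod 31) ⇒ x ≡ 1 (mod 217).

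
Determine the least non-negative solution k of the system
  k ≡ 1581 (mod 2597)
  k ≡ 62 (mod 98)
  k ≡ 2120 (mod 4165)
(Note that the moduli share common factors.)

435280

Combine the congruences pairwise.
gcd(2597, 98) = 49 and 49 | (62 − 1581), so the pair is consistent; merging gives k ≡ 4178 (mod 5194), where 5194 = lcm(2597, 98).
gcd(5194, 4165) = 49 and 49 | (2120 − 4178), so the pair is consistent; merging gives k ≡ 435280 (mod 441490), where 441490 = lcm(5194, 4165).
The solution is unique modulo lcm(2597, 98, 4165) = 441490.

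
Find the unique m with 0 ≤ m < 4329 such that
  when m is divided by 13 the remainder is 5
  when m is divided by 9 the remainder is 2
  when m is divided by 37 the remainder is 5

2891

The moduli are pairwise coprime; N = 13·9·37 = 4329.
N/13 = 333; 333 ≡ 8 (mod 13); 8·5 ≡ 1, so inverse 5.
N/9 = 481; 481 ≡ 4 (mod 9); 4·7 ≡ 1, so inverse 7.
N/37 = 117; 117 ≡ 6 (mod 37); 6·31 ≡ 1, so inverse 31.
m ≡ 5·333·5 + 2·481·7 + 5·117·31 = 33194.
33194 mod 4329 = 2891.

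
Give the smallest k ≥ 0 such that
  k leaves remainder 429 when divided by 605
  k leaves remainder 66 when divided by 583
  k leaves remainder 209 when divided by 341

615714

gcd(605, 583) = 11 and 11 | (66 − 429), so the pair is consistent; merging gives k ≡ 6479 (mod 32065), where 32065 = lcm(605, 583).
gcd(32065, 341) = 11 and 11 | (209 − 6479), so the pair is consistent; merging gives k ≡ 615714 (mod 994015), where 994015 = lcm(32065, 341).
The solution is unique modulo lcm(605, 583, 341) = 994015.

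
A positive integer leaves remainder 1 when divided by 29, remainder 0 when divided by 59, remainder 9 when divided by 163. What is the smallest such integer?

The moduli are pairwise coprime; N = 29·59·163 = 278893.
N/29 = 9617; 9617 ≡ 18 (mod 29); 18·21 ≡ 1, so inverse 21.
N/59 = 4727; 4727 ≡ 7 (mod 59); 7·17 ≡ 1, so inverse 17.
N/163 = 1711; 1711 ≡ 81 (mod 163); 81·161 ≡ 1, so inverse 161.
x ≡ 1·9617·21 + 0·4727·17 + 9·1711·161 = 2681196.
2681196 mod 278893 = 171159.

171159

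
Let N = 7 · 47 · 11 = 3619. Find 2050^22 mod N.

Mod 7: 2050 ≡ 6; by Fermat, exponent reduces to 22 mod 6 = 4; 6^4 ≡ 1 (mod 7).
Mod 47: 2050 ≡ 29; 29^22 ≡ 34 (mod 47).
Mod 11: 2050 ≡ 4; by Fermat, exponent reduces to 22 mod 10 = 2; 4^2 ≡ 5 (mod 11).
Combine by CRT: x ≡ 1 (mod 7), x ≡ 34 (mod 47), x ≡ 5 (mod 11) ⇒ x ≡ 1303 (mod 3619).

1303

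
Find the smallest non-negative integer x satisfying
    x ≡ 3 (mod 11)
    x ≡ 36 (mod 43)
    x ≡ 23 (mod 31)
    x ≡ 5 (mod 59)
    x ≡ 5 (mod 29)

24403998

The moduli are pairwise coprime; N = 11·43·31·59·29 = 25088393.
N/11 = 2280763; 2280763 ≡ 1 (mod 11), inverse 1.
N/43 = 583451; 583451 ≡ 27 (mod 43); 27·8 ≡ 1, so inverse 8.
N/31 = 809303; 809303 ≡ 17 (mod 31); 17·11 ≡ 1, so inverse 11.
N/59 = 425227; 425227 ≡ 14 (mod 59); 14·38 ≡ 1, so inverse 38.
N/29 = 865117; 865117 ≡ 18 (mod 29); 18·21 ≡ 1, so inverse 21.
x ≡ 3·2280763·1 + 36·583451·8 + 23·809303·11 + 5·425227·38 + 5·865117·21 = 551260251.
551260251 mod 25088393 = 24403998.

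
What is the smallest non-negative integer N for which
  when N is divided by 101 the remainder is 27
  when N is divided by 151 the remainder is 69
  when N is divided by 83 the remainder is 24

577040

From N ≡ 27 (mod 101) write N = 27 + 101t. Substituting into N ≡ 69 (mod 151) gives 101t ≡ 42 (mod 151), and since 101⁻¹ ≡ 3 (mod 151), t ≡ 126. Hence N ≡ 27 + 101·126 = 12753 (mod 15251).
From N ≡ 12753 (mod 15251) write N = 12753 + 15251t. Substituting into N ≡ 24 (mod 83) gives 15251t ≡ 53 (mod 83), and since 62⁻¹ ≡ 79 (mod 83), t ≡ 37. Hence N ≡ 12753 + 15251·37 = 577040 (mod 1265833).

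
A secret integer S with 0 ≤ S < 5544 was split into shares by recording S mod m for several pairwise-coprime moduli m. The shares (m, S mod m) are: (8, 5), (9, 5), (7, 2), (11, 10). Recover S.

From S ≡ 5 (mod 8) write S = 5 + 8t. Substituting into S ≡ 5 (mod 9) gives 8t ≡ 0 (mod 9), and since 8⁻¹ ≡ 8 (mod 9), t ≡ 0. Hence S ≡ 5 + 8·0 = 5 (mod 72).
From S ≡ 5 (mod 72) write S = 5 + 72t. Substituting into S ≡ 2 (mod 7) gives 72t ≡ 4 (mod 7), and since 2⁻¹ ≡ 4 (mod 7), t ≡ 2. Hence S ≡ 5 + 72·2 = 149 (mod 504).
From S ≡ 149 (mod 504) write S = 149 + 504t. Substituting into S ≡ 10 (mod 11) gives 504t ≡ 4 (mod 11), and since 9⁻¹ ≡ 5 (mod 11), t ≡ 9. Hence S ≡ 149 + 504·9 = 4685 (mod 5544).

4685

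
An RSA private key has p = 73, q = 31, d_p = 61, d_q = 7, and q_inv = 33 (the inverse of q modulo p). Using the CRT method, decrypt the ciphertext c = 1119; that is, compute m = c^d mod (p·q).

389

m₁ = c^(d_p) mod p: c ≡ 24 (mod 73), and 24^61 mod 73 = 24.
m₂ = c^(d_q) mod q: c ≡ 3 (mod 31), and 3^7 mod 31 = 17.
h = q_inv·(m₁ − m₂) mod p = 33·(24 − 17) mod 73 = 12.
m = m₂ + h·q = 17 + 12·31 = 389.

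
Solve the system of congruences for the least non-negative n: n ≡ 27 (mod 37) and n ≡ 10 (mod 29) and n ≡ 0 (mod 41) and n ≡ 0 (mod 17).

The moduli are pairwise coprime; M = 37·29·41·17 = 747881.
M/37 = 20213; 20213 ≡ 11 (mod 37); 11·27 ≡ 1, so inverse 27.
M/29 = 25789; 25789 ≡ 8 (mod 29); 8·11 ≡ 1, so inverse 11.
M/41 = 18241; 18241 ≡ 37 (mod 41); 37·10 ≡ 1, so inverse 10.
M/17 = 43993; 43993 ≡ 14 (mod 17); 14·11 ≡ 1, so inverse 11.
n ≡ 27·20213·27 + 10·25789·11 + 0·18241·10 + 0·43993·11 = 17572067.
17572067 mod 747881 = 370804.

370804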